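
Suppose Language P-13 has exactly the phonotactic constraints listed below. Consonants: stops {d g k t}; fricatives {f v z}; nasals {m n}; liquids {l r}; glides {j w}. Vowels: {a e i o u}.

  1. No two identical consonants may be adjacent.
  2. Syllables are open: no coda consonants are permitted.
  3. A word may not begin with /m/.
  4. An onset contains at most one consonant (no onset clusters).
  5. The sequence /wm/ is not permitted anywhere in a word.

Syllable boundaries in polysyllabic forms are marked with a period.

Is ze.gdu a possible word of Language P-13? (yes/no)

no

ze.gdu — violates constraint 4: syllable 2 onset /gd/ has 2 consonants (> 1) → phonotactically illegal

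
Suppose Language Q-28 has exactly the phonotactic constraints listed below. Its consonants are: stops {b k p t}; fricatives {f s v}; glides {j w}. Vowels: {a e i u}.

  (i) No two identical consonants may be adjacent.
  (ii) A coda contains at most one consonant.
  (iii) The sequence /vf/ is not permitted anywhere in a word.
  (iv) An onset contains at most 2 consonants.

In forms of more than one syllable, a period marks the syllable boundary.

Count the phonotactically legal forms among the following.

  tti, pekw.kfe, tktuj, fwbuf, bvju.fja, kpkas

0

tti — violates constraint (i): adjacent identical consonants /tt/ → phonotactically illegal
pekw.kfe — violates constraint (ii): syllable 1 coda /kw/ has 2 consonants (> 1) → phonotactically illegal
tktuj — violates constraint (iv): syllable 1 onset /tkt/ has 3 consonants (> 2) → phonotactically illegal
fwbuf — violates constraint (iv): syllable 1 onset /fwb/ has 3 consonants (> 2) → phonotactically illegal
bvju.fja — violates constraint (iv): syllable 1 onset /bvj/ has 3 consonants (> 2) → phonotactically illegal
kpkas — violates constraint (iv): syllable 1 onset /kpk/ has 3 consonants (> 2) → phonotactically illegal
No form is phonotactically legal → 0.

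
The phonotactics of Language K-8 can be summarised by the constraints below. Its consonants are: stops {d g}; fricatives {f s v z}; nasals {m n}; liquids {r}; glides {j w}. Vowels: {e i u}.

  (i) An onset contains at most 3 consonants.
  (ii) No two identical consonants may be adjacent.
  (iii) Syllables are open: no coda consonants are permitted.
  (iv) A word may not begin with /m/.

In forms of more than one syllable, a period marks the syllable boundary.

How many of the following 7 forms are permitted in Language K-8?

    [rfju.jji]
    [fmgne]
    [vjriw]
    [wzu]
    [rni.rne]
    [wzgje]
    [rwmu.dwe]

[rfju.jji] — violates constraint (ii): adjacent identical consonants /jj/ → not permitted
[fmgne] — violates constraint (i): syllable 1 onset /fmgn/ has 4 consonants (> 3) → not permitted
[vjriw] — violates constraint (iii): syllable 1 coda /w/ has 1 consonant (> 0) → not permitted
[wzu] — σ1 onset /wz/ (2C), coda /∅/ ok → permitted
[rni.rne] — σ1 onset /rn/ (2C), coda /∅/ ok; σ2 onset /rn/ (2C), coda /∅/ ok → permitted
[wzgje] — violates constraint (i): syllable 1 onset /wzgj/ has 4 consonants (> 3) → not permitted
[rwmu.dwe] — σ1 onset /rwm/ (3C), coda /∅/ ok; σ2 onset /dw/ (2C), coda /∅/ ok → permitted
Permitted: [wzu], [rni.rne], [rwmu.dwe] → 3.

3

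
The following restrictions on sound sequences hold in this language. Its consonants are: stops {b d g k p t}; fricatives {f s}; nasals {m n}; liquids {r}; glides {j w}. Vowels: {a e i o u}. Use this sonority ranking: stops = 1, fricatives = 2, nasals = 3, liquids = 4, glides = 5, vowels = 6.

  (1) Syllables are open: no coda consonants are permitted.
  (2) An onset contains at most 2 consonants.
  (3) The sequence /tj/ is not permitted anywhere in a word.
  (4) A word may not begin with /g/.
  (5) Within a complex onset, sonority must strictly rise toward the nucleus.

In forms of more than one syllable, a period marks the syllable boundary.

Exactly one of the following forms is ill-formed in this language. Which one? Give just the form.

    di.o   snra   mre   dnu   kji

di.o — σ1 onset /d/, coda /∅/ ok; σ2 onset /∅/, coda /∅/ ok → well-formed
snra — violates constraint 2: syllable 1 onset /snr/ has 3 consonants (> 2) → ill-formed
mre — σ1 onset /mr/ (3→4 rises), coda /∅/ ok → well-formed
dnu — σ1 onset /dn/ (1→3 rises), coda /∅/ ok → well-formed
kji — σ1 onset /kj/ (1→5 rises), coda /∅/ ok → well-formed

snra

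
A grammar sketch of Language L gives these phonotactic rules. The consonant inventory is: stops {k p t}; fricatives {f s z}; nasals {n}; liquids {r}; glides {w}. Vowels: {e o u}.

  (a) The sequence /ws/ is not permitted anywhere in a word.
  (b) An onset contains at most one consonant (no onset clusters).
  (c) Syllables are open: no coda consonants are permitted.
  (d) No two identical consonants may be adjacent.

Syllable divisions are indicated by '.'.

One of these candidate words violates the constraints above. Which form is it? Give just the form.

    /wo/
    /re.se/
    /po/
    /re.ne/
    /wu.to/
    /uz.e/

/uz.e/

/wo/ — σ1 onset /w/, coda /∅/ ok → permitted
/re.se/ — σ1 onset /r/, coda /∅/ ok; σ2 onset /s/, coda /∅/ ok → permitted
/po/ — σ1 onset /p/, coda /∅/ ok → permitted
/re.ne/ — σ1 onset /r/, coda /∅/ ok; σ2 onset /n/, coda /∅/ ok → permitted
/wu.to/ — σ1 onset /w/, coda /∅/ ok; σ2 onset /t/, coda /∅/ ok → permitted
/uz.e/ — violates constraint (c): syllable 1 coda /z/ has 1 consonant (> 0) → not permitted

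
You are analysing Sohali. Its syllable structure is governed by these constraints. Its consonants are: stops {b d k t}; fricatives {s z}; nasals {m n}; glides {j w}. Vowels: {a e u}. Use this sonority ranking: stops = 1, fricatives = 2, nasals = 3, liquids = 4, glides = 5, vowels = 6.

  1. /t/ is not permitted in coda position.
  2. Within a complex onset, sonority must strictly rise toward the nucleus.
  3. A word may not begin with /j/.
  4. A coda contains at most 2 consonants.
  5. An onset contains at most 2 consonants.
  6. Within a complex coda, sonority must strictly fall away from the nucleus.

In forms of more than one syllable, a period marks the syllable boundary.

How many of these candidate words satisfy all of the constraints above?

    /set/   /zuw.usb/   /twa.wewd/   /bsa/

/set/ — violates constraint 1: syllable 1 coda contains /t/ → ill-formed
/zuw.usb/ — σ1 onset /z/, coda /w/ ok; σ2 onset /∅/, coda /sb/ (2→1 falls) ok → well-formed
/twa.wewd/ — σ1 onset /tw/ (1→5 rises), coda /∅/ ok; σ2 onset /w/, coda /wd/ (5→1 falls) ok → well-formed
/bsa/ — σ1 onset /bs/ (1→2 rises), coda /∅/ ok → well-formed
Well-formed: /zuw.usb/, /twa.wewd/, /bsa/ → 3.

3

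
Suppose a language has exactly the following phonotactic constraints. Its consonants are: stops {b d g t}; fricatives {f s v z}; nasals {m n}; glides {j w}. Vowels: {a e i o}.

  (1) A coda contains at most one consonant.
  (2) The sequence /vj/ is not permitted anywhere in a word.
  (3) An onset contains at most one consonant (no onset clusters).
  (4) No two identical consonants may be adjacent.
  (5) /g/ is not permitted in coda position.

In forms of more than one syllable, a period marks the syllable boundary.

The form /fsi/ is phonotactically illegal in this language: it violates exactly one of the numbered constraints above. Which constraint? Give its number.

/fsi/: syllable 1 onset /fs/ has 2 consonants (> 1).
This is a violation of constraint 3: "An onset contains at most one consonant (no onset clusters)."
The remaining constraints (1, 2, 4, 5) are satisfied.

3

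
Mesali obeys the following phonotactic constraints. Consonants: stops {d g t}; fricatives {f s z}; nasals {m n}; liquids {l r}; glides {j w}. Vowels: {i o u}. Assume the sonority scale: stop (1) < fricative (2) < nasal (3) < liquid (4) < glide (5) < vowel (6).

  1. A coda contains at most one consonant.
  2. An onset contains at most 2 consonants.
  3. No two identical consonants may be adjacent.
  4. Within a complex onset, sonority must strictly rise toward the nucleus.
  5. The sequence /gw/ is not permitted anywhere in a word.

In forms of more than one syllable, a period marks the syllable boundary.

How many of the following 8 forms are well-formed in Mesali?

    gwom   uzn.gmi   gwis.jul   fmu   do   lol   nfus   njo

4

gwom — violates constraint 5: contains banned sequence /gw/ → ill-formed
uzn.gmi — violates constraint 1: syllable 1 coda /zn/ has 2 consonants (> 1) → ill-formed
gwis.jul — violates constraint 5: contains banned sequence /gw/ → ill-formed
fmu — σ1 onset /fm/ (2→3 rises), coda /∅/ ok → well-formed
do — σ1 onset /d/, coda /∅/ ok → well-formed
lol — σ1 onset /l/, coda /l/ ok → well-formed
nfus — violates constraint 4: syllable 1 onset /nf/: /n/ (nasal, 3) → /f/ (fricative, 2) does not rise → ill-formed
njo — σ1 onset /nj/ (3→5 rises), coda /∅/ ok → well-formed
Well-formed: fmu, do, lol, njo → 4.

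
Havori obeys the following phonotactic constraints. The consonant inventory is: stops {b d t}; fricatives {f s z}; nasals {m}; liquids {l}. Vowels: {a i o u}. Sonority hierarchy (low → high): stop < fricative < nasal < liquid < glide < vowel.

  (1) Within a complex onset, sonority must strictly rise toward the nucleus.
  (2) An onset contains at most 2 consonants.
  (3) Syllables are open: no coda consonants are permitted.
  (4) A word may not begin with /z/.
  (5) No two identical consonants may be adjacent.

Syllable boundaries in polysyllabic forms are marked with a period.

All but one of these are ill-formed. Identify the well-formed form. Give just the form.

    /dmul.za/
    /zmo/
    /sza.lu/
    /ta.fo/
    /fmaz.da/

/ta.fo/

/dmul.za/ — violates constraint 3: syllable 1 coda /l/ has 1 consonant (> 0) → ill-formed
/zmo/ — violates constraint 4: word begins with /z/ → ill-formed
/sza.lu/ — violates constraint 1: syllable 1 onset /sz/: /s/ (fricative, 2) → /z/ (fricative, 2) does not rise → ill-formed
/ta.fo/ — σ1 onset /t/, coda /∅/ ok; σ2 onset /f/, coda /∅/ ok → well-formed
/fmaz.da/ — violates constraint 3: syllable 1 coda /z/ has 1 consonant (> 0) → ill-formed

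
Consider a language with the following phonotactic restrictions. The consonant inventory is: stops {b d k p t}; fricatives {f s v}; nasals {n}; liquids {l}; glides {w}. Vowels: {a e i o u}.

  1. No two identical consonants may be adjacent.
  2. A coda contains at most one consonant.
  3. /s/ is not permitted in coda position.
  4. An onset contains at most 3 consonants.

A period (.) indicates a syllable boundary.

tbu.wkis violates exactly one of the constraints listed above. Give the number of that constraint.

tbu.wkis: syllable 2 coda contains /s/.
This is a violation of constraint 3: "/s/ is not permitted in coda position."
The remaining constraints (1, 2, 4) are satisfied.

3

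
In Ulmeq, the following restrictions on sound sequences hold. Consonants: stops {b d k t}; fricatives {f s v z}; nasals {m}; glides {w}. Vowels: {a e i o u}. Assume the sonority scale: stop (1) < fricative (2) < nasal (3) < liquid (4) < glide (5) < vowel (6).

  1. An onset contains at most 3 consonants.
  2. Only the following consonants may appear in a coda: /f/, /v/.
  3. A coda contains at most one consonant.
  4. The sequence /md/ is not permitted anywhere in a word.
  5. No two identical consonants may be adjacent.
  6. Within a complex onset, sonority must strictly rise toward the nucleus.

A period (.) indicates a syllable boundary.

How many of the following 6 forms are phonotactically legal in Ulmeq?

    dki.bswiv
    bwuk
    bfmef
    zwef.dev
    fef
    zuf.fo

dki.bswiv — violates constraint 6: syllable 1 onset /dk/: /d/ (stop, 1) → /k/ (stop, 1) does not rise → phonotactically illegal
bwuk — violates constraint 2: syllable 1 coda contains /k/, which is not a licensed coda consonant → phonotactically illegal
bfmef — σ1 onset /bfm/ (1→2→3 rises), coda /f/ ok → phonotactically legal
zwef.dev — σ1 onset /zw/ (2→5 rises), coda /f/ ok; σ2 onset /d/, coda /v/ ok → phonotactically legal
fef — σ1 onset /f/, coda /f/ ok → phonotactically legal
zuf.fo — violates constraint 5: adjacent identical consonants /ff/ → phonotactically illegal
Phonotactically legal: bfmef, zwef.dev, fef → 3.

3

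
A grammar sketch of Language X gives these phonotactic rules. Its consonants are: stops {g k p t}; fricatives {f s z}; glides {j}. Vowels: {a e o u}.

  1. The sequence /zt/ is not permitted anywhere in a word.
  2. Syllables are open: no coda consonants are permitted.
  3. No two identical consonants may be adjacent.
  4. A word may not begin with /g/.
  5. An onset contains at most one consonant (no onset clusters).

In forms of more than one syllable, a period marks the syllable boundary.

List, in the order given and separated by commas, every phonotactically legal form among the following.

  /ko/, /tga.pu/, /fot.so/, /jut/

/ko/

/ko/ — σ1 onset /k/, coda /∅/ ok → phonotactically legal
/tga.pu/ — violates constraint 5: syllable 1 onset /tg/ has 2 consonants (> 1) → phonotactically illegal
/fot.so/ — violates constraint 2: syllable 1 coda /t/ has 1 consonant (> 0) → phonotactically illegal
/jut/ — violates constraint 2: syllable 1 coda /t/ has 1 consonant (> 0) → phonotactically illegal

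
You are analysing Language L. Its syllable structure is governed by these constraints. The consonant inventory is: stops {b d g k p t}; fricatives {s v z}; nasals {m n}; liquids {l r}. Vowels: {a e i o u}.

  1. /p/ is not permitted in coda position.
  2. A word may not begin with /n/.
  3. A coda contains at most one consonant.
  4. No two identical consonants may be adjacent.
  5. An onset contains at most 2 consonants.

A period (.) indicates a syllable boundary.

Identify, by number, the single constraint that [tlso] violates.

5

[tlso]: syllable 1 onset /tls/ has 3 consonants (> 2).
This is a violation of constraint 5: "An onset contains at most 2 consonants."
The remaining constraints (1, 2, 3, 4) are satisfied.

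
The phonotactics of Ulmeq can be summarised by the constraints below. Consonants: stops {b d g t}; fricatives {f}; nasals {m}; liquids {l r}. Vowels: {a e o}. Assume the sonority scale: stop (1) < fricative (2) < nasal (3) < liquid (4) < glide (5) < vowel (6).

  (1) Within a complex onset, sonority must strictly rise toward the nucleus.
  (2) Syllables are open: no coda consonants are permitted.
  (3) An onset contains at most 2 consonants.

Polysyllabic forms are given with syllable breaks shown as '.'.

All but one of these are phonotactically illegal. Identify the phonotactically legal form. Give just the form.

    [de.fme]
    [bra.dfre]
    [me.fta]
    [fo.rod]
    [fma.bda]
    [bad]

[de.fme]

[de.fme] — σ1 onset /d/, coda /∅/ ok; σ2 onset /fm/ (2→3 rises), coda /∅/ ok → phonotactically legal
[bra.dfre] — violates constraint 3: syllable 2 onset /dfr/ has 3 consonants (> 2) → phonotactically illegal
[me.fta] — violates constraint 1: syllable 2 onset /ft/: /f/ (fricative, 2) → /t/ (stop, 1) does not rise → phonotactically illegal
[fo.rod] — violates constraint 2: syllable 2 coda /d/ has 1 consonant (> 0) → phonotactically illegal
[fma.bda] — violates constraint 1: syllable 2 onset /bd/: /b/ (stop, 1) → /d/ (stop, 1) does not rise → phonotactically illegal
[bad] — violates constraint 2: syllable 1 coda /d/ has 1 consonant (> 0) → phonotactically illegal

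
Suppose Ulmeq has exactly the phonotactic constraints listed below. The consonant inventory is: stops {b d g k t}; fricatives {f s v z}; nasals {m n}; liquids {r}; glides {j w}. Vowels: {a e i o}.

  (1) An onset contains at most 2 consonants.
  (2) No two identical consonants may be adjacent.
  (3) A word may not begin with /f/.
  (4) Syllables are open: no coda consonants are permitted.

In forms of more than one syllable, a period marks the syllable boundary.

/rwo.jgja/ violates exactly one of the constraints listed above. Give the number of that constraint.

/rwo.jgja/: syllable 2 onset /jgj/ has 3 consonants (> 2).
This is a violation of constraint 1: "An onset contains at most 2 consonants."
The remaining constraints (2, 3, 4) are satisfied.

1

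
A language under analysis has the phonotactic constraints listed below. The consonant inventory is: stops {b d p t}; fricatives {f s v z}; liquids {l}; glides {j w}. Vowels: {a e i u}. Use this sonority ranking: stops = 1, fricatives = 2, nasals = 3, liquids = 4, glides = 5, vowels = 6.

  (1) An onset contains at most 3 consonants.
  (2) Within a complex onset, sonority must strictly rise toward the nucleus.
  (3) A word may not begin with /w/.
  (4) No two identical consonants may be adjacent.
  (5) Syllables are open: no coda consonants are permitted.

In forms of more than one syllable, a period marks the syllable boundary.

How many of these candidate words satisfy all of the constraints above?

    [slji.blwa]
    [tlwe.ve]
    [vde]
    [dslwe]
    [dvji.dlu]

3

[slji.blwa] — σ1 onset /slj/ (2→4→5 rises), coda /∅/ ok; σ2 onset /blw/ (1→4→5 rises), coda /∅/ ok → well-formed
[tlwe.ve] — σ1 onset /tlw/ (1→4→5 rises), coda /∅/ ok; σ2 onset /v/, coda /∅/ ok → well-formed
[vde] — violates constraint 2: syllable 1 onset /vd/: /v/ (fricative, 2) → /d/ (stop, 1) does not rise → ill-formed
[dslwe] — violates constraint 1: syllable 1 onset /dslw/ has 4 consonants (> 3) → ill-formed
[dvji.dlu] — σ1 onset /dvj/ (1→2→5 rises), coda /∅/ ok; σ2 onset /dl/ (1→4 rises), coda /∅/ ok → well-formed
Well-formed: [slji.blwa], [tlwe.ve], [dvji.dlu] → 3.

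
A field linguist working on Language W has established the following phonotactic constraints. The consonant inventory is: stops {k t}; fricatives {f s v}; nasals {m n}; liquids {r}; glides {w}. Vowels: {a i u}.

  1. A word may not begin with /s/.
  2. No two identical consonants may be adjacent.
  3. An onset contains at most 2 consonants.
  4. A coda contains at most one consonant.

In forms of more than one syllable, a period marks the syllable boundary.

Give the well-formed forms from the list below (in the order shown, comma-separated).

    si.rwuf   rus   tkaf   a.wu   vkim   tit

si.rwuf — violates constraint 1: word begins with /s/ → ill-formed
rus — σ1 onset /r/, coda /s/ ok → well-formed
tkaf — σ1 onset /tk/ (2C), coda /f/ ok → well-formed
a.wu — σ1 onset /∅/, coda /∅/ ok; σ2 onset /w/, coda /∅/ ok → well-formed
vkim — σ1 onset /vk/ (2C), coda /m/ ok → well-formed
tit — σ1 onset /t/, coda /t/ ok → well-formed

rus, tkaf, a.wu, vkim, tit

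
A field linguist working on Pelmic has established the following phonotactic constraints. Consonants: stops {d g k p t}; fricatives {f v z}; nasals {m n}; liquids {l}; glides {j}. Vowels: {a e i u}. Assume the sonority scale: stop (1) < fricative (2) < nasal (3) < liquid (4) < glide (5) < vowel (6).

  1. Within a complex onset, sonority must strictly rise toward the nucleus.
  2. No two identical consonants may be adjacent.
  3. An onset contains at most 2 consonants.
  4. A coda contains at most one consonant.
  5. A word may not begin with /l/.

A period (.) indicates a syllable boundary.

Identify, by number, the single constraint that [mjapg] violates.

[mjapg]: syllable 1 coda /pg/ has 2 consonants (> 1).
This is a violation of constraint 4: "A coda contains at most one consonant."
The remaining constraints (1, 2, 3, 5) are satisfied.

4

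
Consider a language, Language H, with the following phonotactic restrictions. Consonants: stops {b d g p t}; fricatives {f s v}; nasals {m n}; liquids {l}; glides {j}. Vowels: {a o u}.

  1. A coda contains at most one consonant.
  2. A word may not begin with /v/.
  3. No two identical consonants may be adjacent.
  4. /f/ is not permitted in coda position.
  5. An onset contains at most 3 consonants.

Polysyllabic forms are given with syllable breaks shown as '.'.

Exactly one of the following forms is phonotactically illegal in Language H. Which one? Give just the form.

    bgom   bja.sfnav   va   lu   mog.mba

va

bgom — σ1 onset /bg/ (2C), coda /m/ ok → phonotactically legal
bja.sfnav — σ1 onset /bj/ (2C), coda /∅/ ok; σ2 onset /sfn/ (3C), coda /v/ ok → phonotactically legal
va — violates constraint 2: word begins with /v/ → phonotactically illegal
lu — σ1 onset /l/, coda /∅/ ok → phonotactically legal
mog.mba — σ1 onset /m/, coda /g/ ok; σ2 onset /mb/ (2C), coda /∅/ ok → phonotactically legal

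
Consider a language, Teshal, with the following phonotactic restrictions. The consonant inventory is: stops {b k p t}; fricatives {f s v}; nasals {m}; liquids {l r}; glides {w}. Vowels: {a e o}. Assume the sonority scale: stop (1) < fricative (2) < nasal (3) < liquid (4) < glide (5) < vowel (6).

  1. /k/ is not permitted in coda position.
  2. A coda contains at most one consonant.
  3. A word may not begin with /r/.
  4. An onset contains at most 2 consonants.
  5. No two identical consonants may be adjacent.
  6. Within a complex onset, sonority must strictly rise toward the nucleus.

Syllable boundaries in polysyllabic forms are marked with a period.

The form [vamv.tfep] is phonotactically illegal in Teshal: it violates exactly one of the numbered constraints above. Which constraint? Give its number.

[vamv.tfep]: syllable 1 coda /mv/ has 2 consonants (> 1).
This is a violation of constraint 2: "A coda contains at most one consonant."
The remaining constraints (1, 3, 4, 5, 6) are satisfied.

2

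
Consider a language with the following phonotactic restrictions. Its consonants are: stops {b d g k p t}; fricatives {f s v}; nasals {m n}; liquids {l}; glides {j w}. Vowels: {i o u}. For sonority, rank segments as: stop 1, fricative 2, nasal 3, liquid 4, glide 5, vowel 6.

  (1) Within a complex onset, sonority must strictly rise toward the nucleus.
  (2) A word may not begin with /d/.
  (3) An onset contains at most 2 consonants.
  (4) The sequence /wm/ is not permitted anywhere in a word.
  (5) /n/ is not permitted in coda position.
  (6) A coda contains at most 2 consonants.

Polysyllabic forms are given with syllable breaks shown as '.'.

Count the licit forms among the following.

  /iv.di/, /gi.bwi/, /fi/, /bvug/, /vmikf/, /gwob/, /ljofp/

7

/iv.di/ — σ1 onset /∅/, coda /v/ ok; σ2 onset /d/, coda /∅/ ok → licit
/gi.bwi/ — σ1 onset /g/, coda /∅/ ok; σ2 onset /bw/ (1→5 rises), coda /∅/ ok → licit
/fi/ — σ1 onset /f/, coda /∅/ ok → licit
/bvug/ — σ1 onset /bv/ (1→2 rises), coda /g/ ok → licit
/vmikf/ — σ1 onset /vm/ (2→3 rises), coda /kf/ (2C) ok → licit
/gwob/ — σ1 onset /gw/ (1→5 rises), coda /b/ ok → licit
/ljofp/ — σ1 onset /lj/ (4→5 rises), coda /fp/ (2C) ok → licit
Licit: /iv.di/, /gi.bwi/, /fi/, /bvug/, /vmikf/, /gwob/, /ljofp/ → 7.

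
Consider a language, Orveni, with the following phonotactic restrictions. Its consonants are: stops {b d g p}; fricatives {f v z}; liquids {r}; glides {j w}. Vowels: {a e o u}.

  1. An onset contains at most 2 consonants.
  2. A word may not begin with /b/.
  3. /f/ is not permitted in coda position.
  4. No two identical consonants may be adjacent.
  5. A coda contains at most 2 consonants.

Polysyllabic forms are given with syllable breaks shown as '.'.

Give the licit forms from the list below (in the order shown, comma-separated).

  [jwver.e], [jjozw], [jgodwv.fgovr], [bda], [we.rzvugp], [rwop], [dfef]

[rwop]

[jwver.e] — violates constraint 1: syllable 1 onset /jwv/ has 3 consonants (> 2) → illicit
[jjozw] — violates constraint 4: adjacent identical consonants /jj/ → illicit
[jgodwv.fgovr] — violates constraint 5: syllable 1 coda /dwv/ has 3 consonants (> 2) → illicit
[bda] — violates constraint 2: word begins with /b/ → illicit
[we.rzvugp] — violates constraint 1: syllable 2 onset /rzv/ has 3 consonants (> 2) → illicit
[rwop] — σ1 onset /rw/ (2C), coda /p/ ok → licit
[dfef] — violates constraint 3: syllable 1 coda contains /f/ → illicit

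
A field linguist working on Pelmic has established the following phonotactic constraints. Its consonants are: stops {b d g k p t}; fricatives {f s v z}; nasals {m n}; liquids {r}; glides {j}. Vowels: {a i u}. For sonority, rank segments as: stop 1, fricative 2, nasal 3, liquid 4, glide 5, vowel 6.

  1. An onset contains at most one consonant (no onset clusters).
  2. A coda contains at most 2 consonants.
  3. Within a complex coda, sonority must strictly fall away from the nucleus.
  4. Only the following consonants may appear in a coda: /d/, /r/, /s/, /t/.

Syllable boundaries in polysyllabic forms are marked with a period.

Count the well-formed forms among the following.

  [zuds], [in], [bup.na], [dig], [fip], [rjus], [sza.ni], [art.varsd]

[zuds] — violates constraint 3: syllable 1 coda /ds/: /d/ (stop, 1) → /s/ (fricative, 2) does not fall → ill-formed
[in] — violates constraint 4: syllable 1 coda contains /n/, which is not a licensed coda consonant → ill-formed
[bup.na] — violates constraint 4: syllable 1 coda contains /p/, which is not a licensed coda consonant → ill-formed
[dig] — violates constraint 4: syllable 1 coda contains /g/, which is not a licensed coda consonant → ill-formed
[fip] — violates constraint 4: syllable 1 coda contains /p/, which is not a licensed coda consonant → ill-formed
[rjus] — violates constraint 1: syllable 1 onset /rj/ has 2 consonants (> 1) → ill-formed
[sza.ni] — violates constraint 1: syllable 1 onset /sz/ has 2 consonants (> 1) → ill-formed
[art.varsd] — violates constraint 2: syllable 2 coda /rsd/ has 3 consonants (> 2) → ill-formed
No form is well-formed → 0.

0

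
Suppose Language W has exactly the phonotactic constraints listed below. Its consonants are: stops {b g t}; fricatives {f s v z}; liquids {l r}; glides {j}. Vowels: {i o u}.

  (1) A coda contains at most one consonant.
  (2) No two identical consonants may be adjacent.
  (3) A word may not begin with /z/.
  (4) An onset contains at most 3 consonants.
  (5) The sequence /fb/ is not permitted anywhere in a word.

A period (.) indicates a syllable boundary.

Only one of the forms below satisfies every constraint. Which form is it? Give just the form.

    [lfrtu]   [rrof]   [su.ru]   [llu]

[lfrtu] — violates constraint 4: syllable 1 onset /lfrt/ has 4 consonants (> 3) → not permitted
[rrof] — violates constraint 2: adjacent identical consonants /rr/ → not permitted
[su.ru] — σ1 onset /s/, coda /∅/ ok; σ2 onset /r/, coda /∅/ ok → permitted
[llu] — violates constraint 2: adjacent identical consonants /ll/ → not permitted

[su.ru]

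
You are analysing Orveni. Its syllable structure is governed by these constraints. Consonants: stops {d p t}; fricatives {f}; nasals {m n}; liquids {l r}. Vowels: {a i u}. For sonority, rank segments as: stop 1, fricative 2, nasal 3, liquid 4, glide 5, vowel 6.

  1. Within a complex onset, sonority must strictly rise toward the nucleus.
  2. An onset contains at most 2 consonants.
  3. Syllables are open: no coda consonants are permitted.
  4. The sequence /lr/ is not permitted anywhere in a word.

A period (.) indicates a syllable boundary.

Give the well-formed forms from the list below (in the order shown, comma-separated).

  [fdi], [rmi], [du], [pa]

[fdi] — violates constraint 1: syllable 1 onset /fd/: /f/ (fricative, 2) → /d/ (stop, 1) does not rise → ill-formed
[rmi] — violates constraint 1: syllable 1 onset /rm/: /r/ (liquid, 4) → /m/ (nasal, 3) does not rise → ill-formed
[du] — σ1 onset /d/, coda /∅/ ok → well-formed
[pa] — σ1 onset /p/, coda /∅/ ok → well-formed

[du], [pa]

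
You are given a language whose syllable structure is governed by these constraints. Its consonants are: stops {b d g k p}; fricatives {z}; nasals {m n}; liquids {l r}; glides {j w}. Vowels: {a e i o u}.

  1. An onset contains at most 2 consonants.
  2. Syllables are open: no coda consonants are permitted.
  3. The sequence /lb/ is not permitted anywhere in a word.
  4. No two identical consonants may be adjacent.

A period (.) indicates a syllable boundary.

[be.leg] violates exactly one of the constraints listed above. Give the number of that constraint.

2

[be.leg]: syllable 2 coda /g/ has 1 consonant (> 0).
This is a violation of constraint 2: "Syllables are open: no coda consonants are permitted."
The remaining constraints (1, 3, 4) are satisfied.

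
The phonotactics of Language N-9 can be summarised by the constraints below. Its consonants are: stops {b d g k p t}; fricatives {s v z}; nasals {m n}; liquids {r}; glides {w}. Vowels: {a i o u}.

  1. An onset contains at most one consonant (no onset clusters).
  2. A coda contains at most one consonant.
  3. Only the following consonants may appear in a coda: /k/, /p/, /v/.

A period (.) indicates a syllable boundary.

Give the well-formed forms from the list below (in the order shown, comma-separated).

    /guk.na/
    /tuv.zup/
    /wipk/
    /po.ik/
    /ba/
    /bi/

/guk.na/ — σ1 onset /g/, coda /k/ ok; σ2 onset /n/, coda /∅/ ok → well-formed
/tuv.zup/ — σ1 onset /t/, coda /v/ ok; σ2 onset /z/, coda /p/ ok → well-formed
/wipk/ — violates constraint 2: syllable 1 coda /pk/ has 2 consonants (> 1) → ill-formed
/po.ik/ — σ1 onset /p/, coda /∅/ ok; σ2 onset /∅/, coda /k/ ok → well-formed
/ba/ — σ1 onset /b/, coda /∅/ ok → well-formed
/bi/ — σ1 onset /b/, coda /∅/ ok → well-formed

/guk.na/, /tuv.zup/, /po.ik/, /ba/, /bi/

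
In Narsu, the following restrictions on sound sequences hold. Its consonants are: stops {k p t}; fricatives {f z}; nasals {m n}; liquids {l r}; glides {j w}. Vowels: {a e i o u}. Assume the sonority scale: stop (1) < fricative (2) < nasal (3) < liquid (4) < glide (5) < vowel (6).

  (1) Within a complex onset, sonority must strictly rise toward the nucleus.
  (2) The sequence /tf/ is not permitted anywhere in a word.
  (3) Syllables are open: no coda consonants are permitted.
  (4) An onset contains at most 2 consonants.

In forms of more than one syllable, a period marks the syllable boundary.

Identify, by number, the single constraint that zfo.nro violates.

1

zfo.nro: syllable 1 onset /zf/: /z/ (fricative, 2) → /f/ (fricative, 2) does not rise.
This is a violation of constraint 1: "Within a complex onset, sonority must strictly rise toward the nucleus."
The remaining constraints (2, 3, 4) are satisfied.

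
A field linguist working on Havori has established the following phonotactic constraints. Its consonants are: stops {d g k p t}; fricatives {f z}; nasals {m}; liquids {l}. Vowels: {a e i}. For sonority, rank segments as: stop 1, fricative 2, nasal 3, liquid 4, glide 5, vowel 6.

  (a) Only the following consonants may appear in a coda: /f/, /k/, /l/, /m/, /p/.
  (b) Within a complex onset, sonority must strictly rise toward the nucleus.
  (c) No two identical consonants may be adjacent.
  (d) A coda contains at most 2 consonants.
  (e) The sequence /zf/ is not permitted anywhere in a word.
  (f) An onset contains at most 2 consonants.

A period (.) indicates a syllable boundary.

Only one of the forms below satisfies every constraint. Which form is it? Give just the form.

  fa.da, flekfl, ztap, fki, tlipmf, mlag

fa.da — σ1 onset /f/, coda /∅/ ok; σ2 onset /d/, coda /∅/ ok → licit
flekfl — violates constraint (d): syllable 1 coda /kfl/ has 3 consonants (> 2) → illicit
ztap — violates constraint (b): syllable 1 onset /zt/: /z/ (fricative, 2) → /t/ (stop, 1) does not rise → illicit
fki — violates constraint (b): syllable 1 onset /fk/: /f/ (fricative, 2) → /k/ (stop, 1) does not rise → illicit
tlipmf — violates constraint (d): syllable 1 coda /pmf/ has 3 consonants (> 2) → illicit
mlag — violates constraint (a): syllable 1 coda contains /g/, which is not a licensed coda consonant → illicit

fa.da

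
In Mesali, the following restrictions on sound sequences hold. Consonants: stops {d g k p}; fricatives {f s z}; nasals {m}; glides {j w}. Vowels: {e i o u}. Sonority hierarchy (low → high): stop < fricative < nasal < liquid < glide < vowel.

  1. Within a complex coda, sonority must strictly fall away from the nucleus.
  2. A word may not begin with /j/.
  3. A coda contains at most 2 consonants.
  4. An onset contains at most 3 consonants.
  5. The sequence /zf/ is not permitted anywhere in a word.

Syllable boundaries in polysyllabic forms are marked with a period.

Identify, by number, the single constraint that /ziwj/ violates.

1

/ziwj/: syllable 1 coda /wj/: /w/ (glide, 5) → /j/ (glide, 5) does not fall.
This is a violation of constraint 1: "Within a complex coda, sonority must strictly fall away from the nucleus."
The remaining constraints (2, 3, 4, 5) are satisfied.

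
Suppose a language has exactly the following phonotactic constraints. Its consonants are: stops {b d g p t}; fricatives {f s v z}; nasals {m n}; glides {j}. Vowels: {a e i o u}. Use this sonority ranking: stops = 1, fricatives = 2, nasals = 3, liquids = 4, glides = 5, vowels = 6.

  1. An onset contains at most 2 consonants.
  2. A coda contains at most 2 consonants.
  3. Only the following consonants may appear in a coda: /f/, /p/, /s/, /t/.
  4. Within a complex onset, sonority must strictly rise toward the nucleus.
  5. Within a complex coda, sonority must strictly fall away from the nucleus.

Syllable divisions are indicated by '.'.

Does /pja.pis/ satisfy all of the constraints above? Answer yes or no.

/pja.pis/ — σ1 onset /pj/ (1→5 rises), coda /∅/ ok; σ2 onset /p/, coda /s/ ok → permitted

yes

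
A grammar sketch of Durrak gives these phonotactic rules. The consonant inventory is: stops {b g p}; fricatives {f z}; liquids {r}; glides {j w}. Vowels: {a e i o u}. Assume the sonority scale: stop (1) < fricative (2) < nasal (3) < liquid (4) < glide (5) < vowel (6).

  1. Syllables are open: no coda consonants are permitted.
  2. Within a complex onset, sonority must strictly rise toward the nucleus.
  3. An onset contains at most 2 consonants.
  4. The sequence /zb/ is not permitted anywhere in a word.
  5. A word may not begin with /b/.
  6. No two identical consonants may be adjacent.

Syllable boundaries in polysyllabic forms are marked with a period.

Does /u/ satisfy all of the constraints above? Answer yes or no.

/u/ — σ1 onset /∅/, coda /∅/ ok → licit

yes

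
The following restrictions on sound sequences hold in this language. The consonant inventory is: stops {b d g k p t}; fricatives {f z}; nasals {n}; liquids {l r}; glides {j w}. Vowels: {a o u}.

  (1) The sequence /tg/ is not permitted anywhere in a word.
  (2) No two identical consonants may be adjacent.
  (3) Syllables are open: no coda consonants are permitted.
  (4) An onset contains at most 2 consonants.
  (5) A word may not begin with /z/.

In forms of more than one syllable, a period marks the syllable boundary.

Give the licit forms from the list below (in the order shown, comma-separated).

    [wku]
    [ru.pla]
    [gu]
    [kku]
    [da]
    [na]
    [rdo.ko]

[wku], [ru.pla], [gu], [da], [na], [rdo.ko]

[wku] — σ1 onset /wk/ (2C), coda /∅/ ok → licit
[ru.pla] — σ1 onset /r/, coda /∅/ ok; σ2 onset /pl/ (2C), coda /∅/ ok → licit
[gu] — σ1 onset /g/, coda /∅/ ok → licit
[kku] — violates constraint 2: adjacent identical consonants /kk/ → illicit
[da] — σ1 onset /d/, coda /∅/ ok → licit
[na] — σ1 onset /n/, coda /∅/ ok → licit
[rdo.ko] — σ1 onset /rd/ (2C), coda /∅/ ok; σ2 onset /k/, coda /∅/ ok → licit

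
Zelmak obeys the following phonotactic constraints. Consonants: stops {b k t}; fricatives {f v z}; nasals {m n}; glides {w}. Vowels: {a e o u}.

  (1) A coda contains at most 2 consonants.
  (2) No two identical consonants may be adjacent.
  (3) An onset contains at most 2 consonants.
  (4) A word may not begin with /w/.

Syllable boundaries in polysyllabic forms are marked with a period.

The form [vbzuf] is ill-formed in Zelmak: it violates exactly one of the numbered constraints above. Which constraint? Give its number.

3

[vbzuf]: syllable 1 onset /vbz/ has 3 consonants (> 2).
This is a violation of constraint 3: "An onset contains at most 2 consonants."
The remaining constraints (1, 2, 4) are satisfied.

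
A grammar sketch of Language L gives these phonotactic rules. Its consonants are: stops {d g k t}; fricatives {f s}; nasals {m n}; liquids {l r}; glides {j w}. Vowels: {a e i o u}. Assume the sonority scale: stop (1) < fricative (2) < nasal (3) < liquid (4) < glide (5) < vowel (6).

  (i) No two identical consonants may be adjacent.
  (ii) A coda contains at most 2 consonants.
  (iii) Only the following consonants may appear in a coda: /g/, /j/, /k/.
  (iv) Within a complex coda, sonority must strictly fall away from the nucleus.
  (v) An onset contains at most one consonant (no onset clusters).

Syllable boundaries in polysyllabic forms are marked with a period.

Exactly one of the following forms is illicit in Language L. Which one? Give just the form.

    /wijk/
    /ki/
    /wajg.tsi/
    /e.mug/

/wijk/ — σ1 onset /w/, coda /jk/ (5→1 falls) ok → licit
/ki/ — σ1 onset /k/, coda /∅/ ok → licit
/wajg.tsi/ — violates constraint (v): syllable 2 onset /ts/ has 2 consonants (> 1) → illicit
/e.mug/ — σ1 onset /∅/, coda /∅/ ok; σ2 onset /m/, coda /g/ ok → licit

/wajg.tsi/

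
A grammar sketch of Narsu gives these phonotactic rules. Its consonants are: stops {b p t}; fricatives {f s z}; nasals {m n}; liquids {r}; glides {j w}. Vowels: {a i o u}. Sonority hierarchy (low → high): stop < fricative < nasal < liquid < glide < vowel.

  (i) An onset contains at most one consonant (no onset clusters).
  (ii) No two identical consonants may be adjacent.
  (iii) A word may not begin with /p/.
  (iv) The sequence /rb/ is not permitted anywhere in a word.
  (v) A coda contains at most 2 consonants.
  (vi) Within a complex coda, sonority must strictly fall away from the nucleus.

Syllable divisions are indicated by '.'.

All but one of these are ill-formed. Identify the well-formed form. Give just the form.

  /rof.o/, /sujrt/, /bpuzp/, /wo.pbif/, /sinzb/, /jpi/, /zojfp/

/rof.o/ — σ1 onset /r/, coda /f/ ok; σ2 onset /∅/, coda /∅/ ok → well-formed
/sujrt/ — violates constraint (v): syllable 1 coda /jrt/ has 3 consonants (> 2) → ill-formed
/bpuzp/ — violates constraint (i): syllable 1 onset /bp/ has 2 consonants (> 1) → ill-formed
/wo.pbif/ — violates constraint (i): syllable 2 onset /pb/ has 2 consonants (> 1) → ill-formed
/sinzb/ — violates constraint (v): syllable 1 coda /nzb/ has 3 consonants (> 2) → ill-formed
/jpi/ — violates constraint (i): syllable 1 onset /jp/ has 2 consonants (> 1) → ill-formed
/zojfp/ — violates constraint (v): syllable 1 coda /jfp/ has 3 consonants (> 2) → ill-formed

/rof.o/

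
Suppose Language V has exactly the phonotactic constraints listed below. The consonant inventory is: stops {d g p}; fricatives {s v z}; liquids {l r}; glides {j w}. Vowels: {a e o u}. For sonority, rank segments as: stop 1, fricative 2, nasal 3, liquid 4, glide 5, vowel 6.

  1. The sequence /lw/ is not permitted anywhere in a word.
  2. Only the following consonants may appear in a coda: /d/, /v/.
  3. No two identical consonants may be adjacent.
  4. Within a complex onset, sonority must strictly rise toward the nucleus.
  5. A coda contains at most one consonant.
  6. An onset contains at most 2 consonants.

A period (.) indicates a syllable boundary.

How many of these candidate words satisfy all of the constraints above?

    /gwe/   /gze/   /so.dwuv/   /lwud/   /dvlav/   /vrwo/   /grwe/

3

/gwe/ — σ1 onset /gw/ (1→5 rises), coda /∅/ ok → permitted
/gze/ — σ1 onset /gz/ (1→2 rises), coda /∅/ ok → permitted
/so.dwuv/ — σ1 onset /s/, coda /∅/ ok; σ2 onset /dw/ (1→5 rises), coda /v/ ok → permitted
/lwud/ — violates constraint 1: contains banned sequence /lw/ → not permitted
/dvlav/ — violates constraint 6: syllable 1 onset /dvl/ has 3 consonants (> 2) → not permitted
/vrwo/ — violates constraint 6: syllable 1 onset /vrw/ has 3 consonants (> 2) → not permitted
/grwe/ — violates constraint 6: syllable 1 onset /grw/ has 3 consonants (> 2) → not permitted
Permitted: /gwe/, /gze/, /so.dwuv/ → 3.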